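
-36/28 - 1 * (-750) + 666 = 9903/7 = 1414.71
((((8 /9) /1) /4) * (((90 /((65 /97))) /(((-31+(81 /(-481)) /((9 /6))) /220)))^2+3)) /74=2693254968097 /994343439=2708.58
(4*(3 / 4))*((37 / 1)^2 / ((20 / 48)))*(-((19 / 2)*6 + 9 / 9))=-571694.40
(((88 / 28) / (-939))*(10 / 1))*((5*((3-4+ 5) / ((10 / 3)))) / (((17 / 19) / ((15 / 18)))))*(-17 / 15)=4180 / 19719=0.21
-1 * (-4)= 4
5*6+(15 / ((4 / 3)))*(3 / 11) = 1455 / 44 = 33.07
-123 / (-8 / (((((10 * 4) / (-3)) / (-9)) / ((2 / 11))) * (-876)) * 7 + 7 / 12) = -5926140 / 28483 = -208.06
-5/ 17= -0.29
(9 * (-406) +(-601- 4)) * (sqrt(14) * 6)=-25554 * sqrt(14)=-95614.31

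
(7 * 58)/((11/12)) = 4872/11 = 442.91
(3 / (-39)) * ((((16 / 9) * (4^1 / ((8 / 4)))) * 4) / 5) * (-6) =256 / 195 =1.31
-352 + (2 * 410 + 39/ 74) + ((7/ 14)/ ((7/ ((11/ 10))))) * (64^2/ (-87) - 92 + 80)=20905441/ 45066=463.88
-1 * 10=-10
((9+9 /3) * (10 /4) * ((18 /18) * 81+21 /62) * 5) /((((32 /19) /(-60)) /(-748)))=20157501375 /62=325120989.92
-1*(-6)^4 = -1296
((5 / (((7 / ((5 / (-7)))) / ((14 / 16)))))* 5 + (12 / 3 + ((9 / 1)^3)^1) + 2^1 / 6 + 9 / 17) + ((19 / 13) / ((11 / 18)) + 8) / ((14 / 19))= 304563527 / 408408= 745.73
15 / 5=3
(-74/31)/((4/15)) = -555/62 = -8.95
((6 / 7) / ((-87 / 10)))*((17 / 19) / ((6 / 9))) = -510 / 3857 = -0.13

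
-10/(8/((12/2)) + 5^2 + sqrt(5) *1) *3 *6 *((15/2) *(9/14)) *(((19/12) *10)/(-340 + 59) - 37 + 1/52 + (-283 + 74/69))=22048377922575/2082326896 - 837280174275 *sqrt(5)/2082326896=9689.24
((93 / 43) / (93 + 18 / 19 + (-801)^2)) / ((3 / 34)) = 10013 / 262132386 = 0.00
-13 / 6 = -2.17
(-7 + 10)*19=57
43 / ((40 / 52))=559 / 10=55.90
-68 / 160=-17 / 40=-0.42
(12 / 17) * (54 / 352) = 81 / 748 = 0.11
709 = 709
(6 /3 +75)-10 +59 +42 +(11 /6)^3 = 174.16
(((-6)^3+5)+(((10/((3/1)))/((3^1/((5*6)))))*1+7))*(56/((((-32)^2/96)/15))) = -13440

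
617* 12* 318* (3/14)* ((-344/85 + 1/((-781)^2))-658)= -121225683664821132/362926795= -334022412.60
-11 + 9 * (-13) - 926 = -1054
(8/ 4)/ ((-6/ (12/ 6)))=-2/ 3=-0.67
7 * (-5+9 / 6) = -49 / 2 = -24.50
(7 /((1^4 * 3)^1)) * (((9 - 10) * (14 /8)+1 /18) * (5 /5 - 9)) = 854 /27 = 31.63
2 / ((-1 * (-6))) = 1 / 3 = 0.33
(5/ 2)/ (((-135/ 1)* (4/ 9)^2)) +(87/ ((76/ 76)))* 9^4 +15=18266301/ 32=570821.91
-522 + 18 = -504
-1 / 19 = -0.05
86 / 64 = 43 / 32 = 1.34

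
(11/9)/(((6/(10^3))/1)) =203.70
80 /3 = 26.67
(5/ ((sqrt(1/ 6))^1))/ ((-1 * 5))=-sqrt(6)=-2.45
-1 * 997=-997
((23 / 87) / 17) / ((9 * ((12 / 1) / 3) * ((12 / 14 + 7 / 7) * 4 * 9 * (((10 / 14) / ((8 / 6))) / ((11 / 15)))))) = 12397 / 1401648300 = 0.00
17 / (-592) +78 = 46159 / 592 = 77.97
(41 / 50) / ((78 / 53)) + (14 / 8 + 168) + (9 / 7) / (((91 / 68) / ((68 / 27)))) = 16504051 / 95550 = 172.73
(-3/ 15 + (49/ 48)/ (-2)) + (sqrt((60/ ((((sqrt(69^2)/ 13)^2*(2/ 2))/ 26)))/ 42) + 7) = 26*sqrt(455)/ 483 + 3019/ 480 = 7.44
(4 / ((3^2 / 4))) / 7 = 16 / 63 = 0.25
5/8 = 0.62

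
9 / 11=0.82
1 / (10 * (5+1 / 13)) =13 / 660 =0.02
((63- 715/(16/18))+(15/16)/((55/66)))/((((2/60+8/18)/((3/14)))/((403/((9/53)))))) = -135522855/172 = -787923.58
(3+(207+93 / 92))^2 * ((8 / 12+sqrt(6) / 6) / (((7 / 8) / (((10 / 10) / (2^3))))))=125621523 * sqrt(6) / 118496+125621523 / 29624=6837.32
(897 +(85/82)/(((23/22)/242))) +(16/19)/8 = 20372565/17917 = 1137.05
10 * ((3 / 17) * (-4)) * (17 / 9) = -40 / 3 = -13.33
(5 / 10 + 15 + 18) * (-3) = -100.50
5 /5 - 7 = -6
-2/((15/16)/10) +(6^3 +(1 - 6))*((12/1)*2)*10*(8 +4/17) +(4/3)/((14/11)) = 49624786/119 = 417015.01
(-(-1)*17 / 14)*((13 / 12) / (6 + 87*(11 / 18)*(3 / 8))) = 442 / 8715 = 0.05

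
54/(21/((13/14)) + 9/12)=104/45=2.31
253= 253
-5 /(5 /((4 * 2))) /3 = -8 /3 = -2.67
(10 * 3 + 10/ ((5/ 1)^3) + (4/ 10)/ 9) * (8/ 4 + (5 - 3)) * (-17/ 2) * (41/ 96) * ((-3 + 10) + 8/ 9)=-167711443/ 48600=-3450.85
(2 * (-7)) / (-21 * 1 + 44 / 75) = 0.69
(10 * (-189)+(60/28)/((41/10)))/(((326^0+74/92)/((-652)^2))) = -10604168267520/23821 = -445160499.87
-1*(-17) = 17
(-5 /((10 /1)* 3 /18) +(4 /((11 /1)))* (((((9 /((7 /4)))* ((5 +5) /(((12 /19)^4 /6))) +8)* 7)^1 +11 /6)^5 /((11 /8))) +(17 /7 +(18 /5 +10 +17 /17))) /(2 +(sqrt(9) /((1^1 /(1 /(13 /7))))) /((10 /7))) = 224676954528998065491070165609 /5648039936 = 39779632770818649093.04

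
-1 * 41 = -41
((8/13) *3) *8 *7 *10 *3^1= 40320/13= 3101.54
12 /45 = 4 /15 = 0.27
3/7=0.43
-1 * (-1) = 1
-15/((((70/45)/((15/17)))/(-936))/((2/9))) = 210600/119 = 1769.75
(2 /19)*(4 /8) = 1 /19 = 0.05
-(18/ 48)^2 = -9/ 64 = -0.14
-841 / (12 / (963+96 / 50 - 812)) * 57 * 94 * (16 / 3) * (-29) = 666100466168 / 75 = 8881339548.91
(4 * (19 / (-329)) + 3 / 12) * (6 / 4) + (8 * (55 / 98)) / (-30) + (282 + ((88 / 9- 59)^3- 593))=-1605930066395 / 13431096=-119568.06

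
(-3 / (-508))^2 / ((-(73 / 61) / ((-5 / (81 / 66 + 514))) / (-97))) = -585783 / 21353634712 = -0.00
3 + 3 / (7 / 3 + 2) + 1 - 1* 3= 22 / 13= 1.69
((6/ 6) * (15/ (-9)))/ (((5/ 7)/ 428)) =-998.67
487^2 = 237169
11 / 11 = 1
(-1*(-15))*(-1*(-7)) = 105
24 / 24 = 1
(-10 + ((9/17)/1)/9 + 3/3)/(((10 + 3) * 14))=-76/1547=-0.05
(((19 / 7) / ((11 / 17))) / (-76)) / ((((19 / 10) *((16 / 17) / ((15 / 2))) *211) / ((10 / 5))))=-21675 / 9878176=-0.00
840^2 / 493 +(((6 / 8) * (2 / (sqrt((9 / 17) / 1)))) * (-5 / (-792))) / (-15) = 705600 / 493 -sqrt(17) / 4752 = 1431.24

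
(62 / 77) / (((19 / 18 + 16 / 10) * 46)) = 2790 / 423269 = 0.01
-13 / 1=-13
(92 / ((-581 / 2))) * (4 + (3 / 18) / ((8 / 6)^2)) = -3013 / 2324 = -1.30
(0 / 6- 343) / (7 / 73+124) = -25039 / 9059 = -2.76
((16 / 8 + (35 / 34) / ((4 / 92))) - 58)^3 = -1327373299 / 39304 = -33771.96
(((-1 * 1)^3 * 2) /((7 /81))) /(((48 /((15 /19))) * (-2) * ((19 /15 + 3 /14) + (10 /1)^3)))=6075 /31967272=0.00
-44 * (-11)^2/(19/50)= -266200/19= -14010.53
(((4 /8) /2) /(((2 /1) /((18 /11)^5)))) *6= 1417176 /161051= 8.80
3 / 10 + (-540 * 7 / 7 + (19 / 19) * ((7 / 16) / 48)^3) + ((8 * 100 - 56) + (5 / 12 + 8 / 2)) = 208.72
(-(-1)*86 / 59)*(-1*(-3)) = 258 / 59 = 4.37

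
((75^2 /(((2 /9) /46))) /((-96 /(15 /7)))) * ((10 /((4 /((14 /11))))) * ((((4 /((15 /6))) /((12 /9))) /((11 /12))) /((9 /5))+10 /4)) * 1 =-2066765625 /7744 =-266886.06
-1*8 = -8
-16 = -16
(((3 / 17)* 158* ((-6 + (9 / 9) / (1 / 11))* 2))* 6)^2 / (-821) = -808833600 / 237269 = -3408.93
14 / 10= 7 / 5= 1.40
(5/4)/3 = 5/12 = 0.42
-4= -4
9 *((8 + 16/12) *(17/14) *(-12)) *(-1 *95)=116280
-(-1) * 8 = 8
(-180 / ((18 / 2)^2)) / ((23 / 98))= -1960 / 207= -9.47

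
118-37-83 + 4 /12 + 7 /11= -34 /33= -1.03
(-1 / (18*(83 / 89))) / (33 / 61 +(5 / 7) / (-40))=-152012 / 1334889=-0.11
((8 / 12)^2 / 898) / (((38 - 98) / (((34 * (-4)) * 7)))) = 476 / 60615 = 0.01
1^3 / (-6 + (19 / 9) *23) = 9 / 383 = 0.02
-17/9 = -1.89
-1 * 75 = -75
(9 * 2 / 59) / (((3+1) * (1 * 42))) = 3 / 1652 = 0.00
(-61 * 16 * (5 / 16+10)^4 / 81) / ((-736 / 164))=22885713125 / 753664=30365.94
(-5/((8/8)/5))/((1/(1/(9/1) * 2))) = -50/9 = -5.56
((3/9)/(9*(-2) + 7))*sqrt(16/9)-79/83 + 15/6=24779/16434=1.51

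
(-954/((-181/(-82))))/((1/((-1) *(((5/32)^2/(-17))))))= -488925/787712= -0.62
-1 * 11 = -11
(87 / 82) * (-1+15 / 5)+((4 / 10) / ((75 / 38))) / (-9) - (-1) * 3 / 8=2739197 / 1107000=2.47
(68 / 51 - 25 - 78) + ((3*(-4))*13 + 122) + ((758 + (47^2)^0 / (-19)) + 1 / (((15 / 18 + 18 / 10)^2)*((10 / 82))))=221788930 / 355737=623.46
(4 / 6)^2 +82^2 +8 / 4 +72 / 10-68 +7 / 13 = 3899717 / 585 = 6666.18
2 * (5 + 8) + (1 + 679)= 706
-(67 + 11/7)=-480/7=-68.57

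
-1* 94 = -94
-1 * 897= -897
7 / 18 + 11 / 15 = 101 / 90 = 1.12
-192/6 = -32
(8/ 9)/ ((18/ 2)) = 8/ 81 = 0.10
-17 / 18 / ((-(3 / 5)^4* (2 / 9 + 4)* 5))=2125 / 6156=0.35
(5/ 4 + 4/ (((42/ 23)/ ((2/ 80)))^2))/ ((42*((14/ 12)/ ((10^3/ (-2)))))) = -4412645/ 345744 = -12.76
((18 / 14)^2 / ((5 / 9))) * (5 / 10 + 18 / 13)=729 / 130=5.61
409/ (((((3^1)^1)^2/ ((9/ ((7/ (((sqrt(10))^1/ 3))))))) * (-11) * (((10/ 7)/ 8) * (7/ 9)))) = -4908 * sqrt(10)/ 385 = -40.31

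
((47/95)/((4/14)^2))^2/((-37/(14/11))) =-37126663/29385400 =-1.26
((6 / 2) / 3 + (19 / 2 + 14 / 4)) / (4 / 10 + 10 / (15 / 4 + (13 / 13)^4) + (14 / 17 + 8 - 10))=10.54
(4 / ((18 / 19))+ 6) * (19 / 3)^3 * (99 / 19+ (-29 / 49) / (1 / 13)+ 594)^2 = 530120667021392 / 583443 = 908607468.12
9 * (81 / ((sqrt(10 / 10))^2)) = 729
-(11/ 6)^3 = -1331/ 216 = -6.16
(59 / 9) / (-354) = -1 / 54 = -0.02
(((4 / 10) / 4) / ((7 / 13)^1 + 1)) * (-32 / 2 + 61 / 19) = -3159 / 3800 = -0.83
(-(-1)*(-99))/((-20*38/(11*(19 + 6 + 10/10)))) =14157/380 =37.26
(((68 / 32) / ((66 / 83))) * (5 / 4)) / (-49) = -7055 / 103488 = -0.07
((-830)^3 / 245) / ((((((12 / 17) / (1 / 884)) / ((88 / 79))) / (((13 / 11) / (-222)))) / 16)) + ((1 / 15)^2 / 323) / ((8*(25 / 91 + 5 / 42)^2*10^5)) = 34148663464910674565083 / 96231410470125000000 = 354.86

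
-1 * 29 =-29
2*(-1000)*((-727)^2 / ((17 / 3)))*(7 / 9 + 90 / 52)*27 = -2792218707000 / 221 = -12634473787.33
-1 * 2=-2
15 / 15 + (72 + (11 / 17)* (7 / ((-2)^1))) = 2405 / 34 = 70.74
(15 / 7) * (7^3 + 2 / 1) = 5175 / 7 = 739.29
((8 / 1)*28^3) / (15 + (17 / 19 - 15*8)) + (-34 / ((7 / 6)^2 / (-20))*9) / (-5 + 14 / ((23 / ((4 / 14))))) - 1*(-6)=-4684503514 / 1793057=-2612.58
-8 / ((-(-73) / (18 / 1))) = -144 / 73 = -1.97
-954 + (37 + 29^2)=-76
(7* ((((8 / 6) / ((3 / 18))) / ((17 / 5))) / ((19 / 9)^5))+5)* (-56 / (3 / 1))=-12712119560 / 126281049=-100.67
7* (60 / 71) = 420 / 71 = 5.92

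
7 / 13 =0.54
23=23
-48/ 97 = -0.49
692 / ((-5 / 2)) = -1384 / 5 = -276.80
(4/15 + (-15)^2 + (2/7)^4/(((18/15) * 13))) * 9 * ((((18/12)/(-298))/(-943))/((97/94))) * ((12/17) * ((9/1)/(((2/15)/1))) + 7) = 41445807836409/72319285901590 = 0.57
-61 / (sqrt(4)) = -30.50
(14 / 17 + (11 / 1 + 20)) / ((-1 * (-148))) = 541 / 2516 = 0.22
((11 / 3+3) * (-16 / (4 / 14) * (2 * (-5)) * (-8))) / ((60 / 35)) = -156800 / 9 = -17422.22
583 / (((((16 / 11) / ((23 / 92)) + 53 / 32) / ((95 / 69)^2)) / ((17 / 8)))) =3935658100 / 12526191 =314.19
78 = 78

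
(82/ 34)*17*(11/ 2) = 451/ 2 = 225.50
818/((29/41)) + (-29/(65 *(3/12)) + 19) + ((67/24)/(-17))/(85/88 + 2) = 1015453334/865215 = 1173.64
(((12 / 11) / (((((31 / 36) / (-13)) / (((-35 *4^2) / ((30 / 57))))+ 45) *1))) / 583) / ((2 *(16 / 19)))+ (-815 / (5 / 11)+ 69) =-247741687122544 / 143701676723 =-1724.00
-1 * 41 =-41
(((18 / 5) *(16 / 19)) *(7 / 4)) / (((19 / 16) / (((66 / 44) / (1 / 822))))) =9942912 / 1805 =5508.54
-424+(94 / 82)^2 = -710535 / 1681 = -422.69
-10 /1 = -10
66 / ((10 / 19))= 627 / 5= 125.40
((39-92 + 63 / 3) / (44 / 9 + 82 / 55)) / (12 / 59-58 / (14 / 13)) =3270960 / 34989061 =0.09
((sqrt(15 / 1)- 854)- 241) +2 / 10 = -5474 / 5 +sqrt(15) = -1090.93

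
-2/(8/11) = -11/4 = -2.75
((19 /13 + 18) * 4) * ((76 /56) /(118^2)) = 4807 /633542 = 0.01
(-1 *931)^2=866761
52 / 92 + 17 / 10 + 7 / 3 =4.60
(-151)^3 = -3442951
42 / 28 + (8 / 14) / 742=7795 / 5194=1.50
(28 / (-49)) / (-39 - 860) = 0.00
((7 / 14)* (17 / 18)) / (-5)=-17 / 180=-0.09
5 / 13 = 0.38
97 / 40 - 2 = 17 / 40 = 0.42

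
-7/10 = -0.70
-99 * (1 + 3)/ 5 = -396/ 5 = -79.20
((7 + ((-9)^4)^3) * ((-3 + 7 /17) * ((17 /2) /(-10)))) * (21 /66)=988503377708 /5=197700675541.60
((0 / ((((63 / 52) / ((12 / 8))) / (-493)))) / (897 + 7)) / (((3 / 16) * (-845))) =0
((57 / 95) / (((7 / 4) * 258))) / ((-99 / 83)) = -166 / 148995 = -0.00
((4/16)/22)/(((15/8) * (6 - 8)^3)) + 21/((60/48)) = 4435/264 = 16.80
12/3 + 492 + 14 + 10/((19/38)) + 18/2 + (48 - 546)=41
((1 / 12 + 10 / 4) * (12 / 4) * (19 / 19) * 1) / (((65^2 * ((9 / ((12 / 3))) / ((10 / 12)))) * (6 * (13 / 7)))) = 217 / 3559140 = 0.00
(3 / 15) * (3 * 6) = 18 / 5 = 3.60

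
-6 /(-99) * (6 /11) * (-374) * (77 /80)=-119 /10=-11.90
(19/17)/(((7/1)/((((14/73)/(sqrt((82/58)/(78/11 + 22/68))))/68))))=19*sqrt(1233114278)/647002796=0.00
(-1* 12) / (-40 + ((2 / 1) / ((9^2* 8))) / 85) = 330480 / 1101599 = 0.30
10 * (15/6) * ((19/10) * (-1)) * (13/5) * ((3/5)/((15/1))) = -247/50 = -4.94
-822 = -822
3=3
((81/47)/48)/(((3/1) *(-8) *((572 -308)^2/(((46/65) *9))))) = -207/1514106880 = -0.00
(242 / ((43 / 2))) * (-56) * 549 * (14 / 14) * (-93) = 1383848928 / 43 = 32182533.21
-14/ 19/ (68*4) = -7/ 2584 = -0.00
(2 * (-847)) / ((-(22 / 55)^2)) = 21175 / 2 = 10587.50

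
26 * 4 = 104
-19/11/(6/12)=-38/11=-3.45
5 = 5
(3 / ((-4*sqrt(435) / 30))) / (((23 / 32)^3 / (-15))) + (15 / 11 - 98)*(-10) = 737280*sqrt(435) / 352843 + 10630 / 11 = 1009.94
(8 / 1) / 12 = 2 / 3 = 0.67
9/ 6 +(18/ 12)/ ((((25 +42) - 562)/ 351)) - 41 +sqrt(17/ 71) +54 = sqrt(1207)/ 71 +739/ 55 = 13.93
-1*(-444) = 444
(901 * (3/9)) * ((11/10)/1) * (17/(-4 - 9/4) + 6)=406351/375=1083.60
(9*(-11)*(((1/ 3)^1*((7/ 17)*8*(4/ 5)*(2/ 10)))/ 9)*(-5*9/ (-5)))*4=-29568/ 425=-69.57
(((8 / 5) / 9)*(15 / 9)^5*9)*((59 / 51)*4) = 1180000 / 12393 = 95.22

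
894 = 894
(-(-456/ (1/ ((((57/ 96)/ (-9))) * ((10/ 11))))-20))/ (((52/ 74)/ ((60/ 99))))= -89725/ 14157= -6.34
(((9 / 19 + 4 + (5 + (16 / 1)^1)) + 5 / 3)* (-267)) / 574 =-19669 / 1558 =-12.62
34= 34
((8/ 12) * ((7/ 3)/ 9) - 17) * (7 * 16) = -152656/ 81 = -1884.64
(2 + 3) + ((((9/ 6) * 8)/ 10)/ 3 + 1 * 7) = 62/ 5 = 12.40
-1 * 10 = -10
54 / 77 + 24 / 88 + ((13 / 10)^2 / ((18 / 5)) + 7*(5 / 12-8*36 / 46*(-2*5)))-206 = 150860089 / 637560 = 236.62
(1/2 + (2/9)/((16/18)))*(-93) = -279/4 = -69.75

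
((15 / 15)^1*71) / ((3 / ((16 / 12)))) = 284 / 9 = 31.56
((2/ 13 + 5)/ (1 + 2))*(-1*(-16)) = 1072/ 39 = 27.49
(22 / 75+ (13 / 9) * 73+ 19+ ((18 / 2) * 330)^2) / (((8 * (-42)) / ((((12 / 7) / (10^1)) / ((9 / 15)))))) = -141766469 / 18900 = -7500.87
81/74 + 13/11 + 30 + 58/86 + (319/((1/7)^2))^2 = 8551975444667/35002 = 244328193.95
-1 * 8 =-8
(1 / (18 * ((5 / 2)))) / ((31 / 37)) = 37 / 1395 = 0.03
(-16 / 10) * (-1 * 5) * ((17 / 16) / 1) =17 / 2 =8.50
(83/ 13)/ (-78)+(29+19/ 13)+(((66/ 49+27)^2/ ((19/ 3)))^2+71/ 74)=629659629756386522/ 39039226607199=16128.90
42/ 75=0.56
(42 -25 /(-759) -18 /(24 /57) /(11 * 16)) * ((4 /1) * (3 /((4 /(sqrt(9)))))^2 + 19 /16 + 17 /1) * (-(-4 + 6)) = -416148565 /129536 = -3212.61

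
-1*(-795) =795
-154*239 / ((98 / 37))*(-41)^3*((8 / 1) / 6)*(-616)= -2359861656416 / 3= -786620552138.67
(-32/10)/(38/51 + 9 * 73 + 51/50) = -8160/1679851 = -0.00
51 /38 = 1.34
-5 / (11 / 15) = -75 / 11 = -6.82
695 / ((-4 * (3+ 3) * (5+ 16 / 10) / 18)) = -3475 / 44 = -78.98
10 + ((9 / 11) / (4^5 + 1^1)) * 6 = 112804 / 11275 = 10.00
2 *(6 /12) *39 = 39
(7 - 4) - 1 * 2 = 1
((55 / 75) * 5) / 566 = 11 / 1698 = 0.01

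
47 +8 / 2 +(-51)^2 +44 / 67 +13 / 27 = 4799527 / 1809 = 2653.14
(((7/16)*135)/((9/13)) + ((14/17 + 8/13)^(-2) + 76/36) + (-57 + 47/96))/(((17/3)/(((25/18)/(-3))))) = -634981375/247551552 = -2.57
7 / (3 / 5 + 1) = 35 / 8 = 4.38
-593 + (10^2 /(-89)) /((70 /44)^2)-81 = -2941250 /4361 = -674.44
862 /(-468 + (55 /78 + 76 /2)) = -67236 /33485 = -2.01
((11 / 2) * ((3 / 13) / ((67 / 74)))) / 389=1221 / 338819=0.00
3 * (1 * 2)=6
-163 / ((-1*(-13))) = -163 / 13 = -12.54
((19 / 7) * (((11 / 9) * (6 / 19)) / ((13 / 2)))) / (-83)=-44 / 22659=-0.00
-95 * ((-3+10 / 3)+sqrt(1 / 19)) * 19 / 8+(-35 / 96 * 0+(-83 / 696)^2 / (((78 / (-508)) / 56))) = -189855227 / 2361528-95 * sqrt(19) / 8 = -132.16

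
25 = 25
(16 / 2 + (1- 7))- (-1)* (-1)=1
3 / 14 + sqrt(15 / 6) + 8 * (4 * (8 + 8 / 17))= sqrt(10) / 2 + 64563 / 238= 272.85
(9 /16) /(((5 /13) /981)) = 1434.71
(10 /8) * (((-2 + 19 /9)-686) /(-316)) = 30865 /11376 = 2.71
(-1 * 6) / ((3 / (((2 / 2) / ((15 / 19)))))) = -38 / 15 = -2.53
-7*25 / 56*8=-25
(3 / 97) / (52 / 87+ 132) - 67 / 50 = -37479707 / 27974800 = -1.34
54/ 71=0.76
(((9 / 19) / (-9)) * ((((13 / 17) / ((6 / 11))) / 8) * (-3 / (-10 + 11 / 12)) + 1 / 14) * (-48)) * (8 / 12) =53672 / 246449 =0.22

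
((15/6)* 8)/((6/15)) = 50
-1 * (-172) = 172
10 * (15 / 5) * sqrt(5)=30 * sqrt(5)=67.08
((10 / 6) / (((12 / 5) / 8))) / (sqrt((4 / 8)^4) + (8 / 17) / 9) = 680 / 37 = 18.38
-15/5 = -3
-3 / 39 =-1 / 13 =-0.08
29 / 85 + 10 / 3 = 937 / 255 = 3.67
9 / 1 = 9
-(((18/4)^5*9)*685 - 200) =-364030685/32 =-11375958.91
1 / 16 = 0.06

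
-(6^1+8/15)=-98/15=-6.53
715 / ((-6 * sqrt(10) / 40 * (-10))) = 143 * sqrt(10) / 3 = 150.74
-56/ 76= -14/ 19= -0.74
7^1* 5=35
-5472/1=-5472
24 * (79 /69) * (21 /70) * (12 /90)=632 /575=1.10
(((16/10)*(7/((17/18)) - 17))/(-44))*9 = 2934/935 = 3.14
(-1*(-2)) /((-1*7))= -2 /7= -0.29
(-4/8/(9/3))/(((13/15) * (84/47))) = -0.11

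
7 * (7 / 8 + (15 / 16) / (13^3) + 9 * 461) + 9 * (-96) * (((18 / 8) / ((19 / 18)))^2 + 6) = 253028848667 / 12689872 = 19939.43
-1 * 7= -7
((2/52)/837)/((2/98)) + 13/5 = 283151/108810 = 2.60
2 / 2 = 1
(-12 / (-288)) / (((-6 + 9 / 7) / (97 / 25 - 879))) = 76573 / 9900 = 7.73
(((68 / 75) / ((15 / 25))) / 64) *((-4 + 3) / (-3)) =17 / 2160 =0.01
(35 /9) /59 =35 /531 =0.07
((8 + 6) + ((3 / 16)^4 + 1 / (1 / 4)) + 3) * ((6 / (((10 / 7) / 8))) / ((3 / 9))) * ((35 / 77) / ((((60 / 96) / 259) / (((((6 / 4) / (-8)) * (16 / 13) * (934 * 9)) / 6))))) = -94389674554287 / 732160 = -128919463.72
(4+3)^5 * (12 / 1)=201684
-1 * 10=-10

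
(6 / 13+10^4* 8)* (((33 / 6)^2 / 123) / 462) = 42.59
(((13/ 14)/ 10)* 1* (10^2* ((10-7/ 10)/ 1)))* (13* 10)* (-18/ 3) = -471510/ 7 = -67358.57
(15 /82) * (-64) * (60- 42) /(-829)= 8640 /33989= 0.25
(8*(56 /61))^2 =53.94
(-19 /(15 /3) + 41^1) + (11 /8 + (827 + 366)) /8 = 59679 /320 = 186.50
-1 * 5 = -5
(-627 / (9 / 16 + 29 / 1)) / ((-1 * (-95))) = -48 / 215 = -0.22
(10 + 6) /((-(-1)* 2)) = 8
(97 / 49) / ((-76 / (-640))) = 15520 / 931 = 16.67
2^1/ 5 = 2/ 5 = 0.40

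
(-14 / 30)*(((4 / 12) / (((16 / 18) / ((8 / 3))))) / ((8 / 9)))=-21 / 40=-0.52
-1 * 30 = -30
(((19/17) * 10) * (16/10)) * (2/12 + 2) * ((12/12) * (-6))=-3952/17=-232.47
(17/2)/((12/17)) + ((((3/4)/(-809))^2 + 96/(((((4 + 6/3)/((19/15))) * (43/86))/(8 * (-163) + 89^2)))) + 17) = 42133618891361/157075440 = 268238.11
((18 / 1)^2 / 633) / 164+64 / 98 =0.66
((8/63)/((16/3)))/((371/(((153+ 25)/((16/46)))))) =2047/62328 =0.03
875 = 875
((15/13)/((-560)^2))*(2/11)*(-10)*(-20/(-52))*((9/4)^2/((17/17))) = -1215/93277184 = -0.00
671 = 671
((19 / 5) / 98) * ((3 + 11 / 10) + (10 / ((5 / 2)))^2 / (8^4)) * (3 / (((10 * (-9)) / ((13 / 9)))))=-432497 / 56448000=-0.01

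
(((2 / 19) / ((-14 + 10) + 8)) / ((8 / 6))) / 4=3 / 608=0.00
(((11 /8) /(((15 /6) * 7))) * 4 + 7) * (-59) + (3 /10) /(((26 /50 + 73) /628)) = -13798151 /32165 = -428.98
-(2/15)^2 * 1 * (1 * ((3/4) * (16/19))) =-16/1425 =-0.01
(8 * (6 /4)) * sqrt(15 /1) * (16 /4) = 48 * sqrt(15) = 185.90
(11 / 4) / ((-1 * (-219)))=11 / 876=0.01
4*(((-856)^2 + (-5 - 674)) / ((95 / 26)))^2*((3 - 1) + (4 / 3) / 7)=351712504504.18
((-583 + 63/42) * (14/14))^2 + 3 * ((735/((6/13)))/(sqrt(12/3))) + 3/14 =4767437/14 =340531.21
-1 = -1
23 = 23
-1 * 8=-8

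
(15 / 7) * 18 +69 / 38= 10743 / 266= 40.39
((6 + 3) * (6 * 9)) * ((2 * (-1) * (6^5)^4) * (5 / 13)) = -17768930018706063360 / 13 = -1366840770669697181.54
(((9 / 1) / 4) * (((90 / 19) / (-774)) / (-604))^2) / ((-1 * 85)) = -45 / 16558725357632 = -0.00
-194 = -194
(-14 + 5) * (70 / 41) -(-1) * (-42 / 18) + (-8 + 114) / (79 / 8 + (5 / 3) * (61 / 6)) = -3265051 / 237513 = -13.75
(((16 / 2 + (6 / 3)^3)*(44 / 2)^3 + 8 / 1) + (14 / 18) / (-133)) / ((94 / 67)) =1951997765 / 16074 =121438.21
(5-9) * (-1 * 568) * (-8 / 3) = -18176 / 3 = -6058.67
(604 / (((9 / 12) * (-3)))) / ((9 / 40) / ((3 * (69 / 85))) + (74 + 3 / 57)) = -8446336 / 2332899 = -3.62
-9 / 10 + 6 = 51 / 10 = 5.10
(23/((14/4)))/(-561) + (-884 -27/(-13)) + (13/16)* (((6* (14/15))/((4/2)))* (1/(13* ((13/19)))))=-1800423829/2042040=-881.68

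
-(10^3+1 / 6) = -6001 / 6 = -1000.17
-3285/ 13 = -252.69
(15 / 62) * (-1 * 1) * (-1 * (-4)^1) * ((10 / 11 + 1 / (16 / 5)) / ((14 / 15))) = -48375 / 38192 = -1.27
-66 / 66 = -1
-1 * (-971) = 971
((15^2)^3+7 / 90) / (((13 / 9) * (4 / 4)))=1025156257 / 130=7885817.36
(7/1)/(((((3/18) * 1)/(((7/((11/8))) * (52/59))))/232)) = 28374528/649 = 43720.38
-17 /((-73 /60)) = 1020 /73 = 13.97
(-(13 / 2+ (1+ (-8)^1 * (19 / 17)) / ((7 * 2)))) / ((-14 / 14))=5.93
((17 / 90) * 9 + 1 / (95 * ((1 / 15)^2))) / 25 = 773 / 4750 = 0.16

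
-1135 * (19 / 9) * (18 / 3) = -43130 / 3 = -14376.67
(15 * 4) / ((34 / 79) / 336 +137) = 796320 / 1818281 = 0.44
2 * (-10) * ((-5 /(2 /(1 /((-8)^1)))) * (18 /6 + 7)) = -125 /2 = -62.50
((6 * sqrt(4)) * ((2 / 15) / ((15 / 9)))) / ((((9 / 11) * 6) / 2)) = 88 / 225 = 0.39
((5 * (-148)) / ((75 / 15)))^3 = -3241792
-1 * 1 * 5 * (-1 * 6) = 30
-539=-539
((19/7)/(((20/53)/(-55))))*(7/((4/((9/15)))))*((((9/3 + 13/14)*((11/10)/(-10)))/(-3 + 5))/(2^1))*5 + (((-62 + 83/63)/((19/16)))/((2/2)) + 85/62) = 16591002371/94993920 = 174.65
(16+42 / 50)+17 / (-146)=16.72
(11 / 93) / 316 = 11 / 29388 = 0.00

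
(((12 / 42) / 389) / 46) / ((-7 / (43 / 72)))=-43 / 31565016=-0.00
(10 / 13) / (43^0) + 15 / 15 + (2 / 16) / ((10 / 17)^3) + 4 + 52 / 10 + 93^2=8660.58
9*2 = 18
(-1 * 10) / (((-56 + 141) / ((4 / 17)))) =-0.03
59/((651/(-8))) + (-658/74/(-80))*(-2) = -912739/963480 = -0.95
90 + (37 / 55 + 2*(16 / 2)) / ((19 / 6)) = 99552 / 1045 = 95.27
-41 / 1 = -41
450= 450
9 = 9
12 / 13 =0.92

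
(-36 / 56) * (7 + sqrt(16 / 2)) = -9 / 2 -9 * sqrt(2) / 7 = -6.32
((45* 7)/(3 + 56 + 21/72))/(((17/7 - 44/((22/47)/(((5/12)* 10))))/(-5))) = 396900/5815801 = 0.07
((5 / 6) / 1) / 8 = 0.10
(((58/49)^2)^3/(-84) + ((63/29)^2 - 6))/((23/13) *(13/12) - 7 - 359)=1284209340929572/356002100719741903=0.00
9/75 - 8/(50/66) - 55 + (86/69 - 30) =-162484/1725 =-94.19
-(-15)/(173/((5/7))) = 75/1211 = 0.06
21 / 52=0.40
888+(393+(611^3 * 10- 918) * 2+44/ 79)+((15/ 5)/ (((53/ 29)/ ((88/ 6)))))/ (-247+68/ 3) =12854985725109339/ 2817851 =4561982065.45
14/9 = 1.56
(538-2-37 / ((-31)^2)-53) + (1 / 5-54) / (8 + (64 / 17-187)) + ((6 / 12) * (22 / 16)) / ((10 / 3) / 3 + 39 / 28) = 483.54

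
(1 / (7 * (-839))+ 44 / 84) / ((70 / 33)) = 7249 / 29365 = 0.25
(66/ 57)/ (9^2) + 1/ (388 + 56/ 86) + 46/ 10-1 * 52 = -6093415811/ 128598840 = -47.38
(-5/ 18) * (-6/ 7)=0.24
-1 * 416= -416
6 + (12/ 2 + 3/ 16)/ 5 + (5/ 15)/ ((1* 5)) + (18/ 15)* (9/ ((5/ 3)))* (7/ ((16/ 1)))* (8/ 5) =71041/ 6000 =11.84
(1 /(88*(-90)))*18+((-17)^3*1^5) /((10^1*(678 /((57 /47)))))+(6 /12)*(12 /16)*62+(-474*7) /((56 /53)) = -1457197845 /467368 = -3117.88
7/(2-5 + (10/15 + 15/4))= 84/17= 4.94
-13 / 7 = -1.86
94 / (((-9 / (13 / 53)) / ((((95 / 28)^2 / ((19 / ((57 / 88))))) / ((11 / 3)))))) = -5514275 / 20111168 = -0.27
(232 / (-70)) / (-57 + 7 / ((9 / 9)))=58 / 875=0.07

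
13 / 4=3.25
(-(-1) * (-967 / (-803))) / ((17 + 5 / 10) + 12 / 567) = 365526 / 5318269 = 0.07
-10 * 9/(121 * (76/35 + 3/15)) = -3150/10043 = -0.31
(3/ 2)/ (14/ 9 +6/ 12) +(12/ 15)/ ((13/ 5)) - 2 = -463/ 481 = -0.96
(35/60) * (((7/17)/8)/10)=49/16320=0.00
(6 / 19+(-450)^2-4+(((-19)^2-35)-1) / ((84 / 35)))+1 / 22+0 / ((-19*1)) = 508200499 / 2508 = 202631.78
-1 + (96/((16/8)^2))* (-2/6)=-9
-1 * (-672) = 672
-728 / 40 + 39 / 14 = -1079 / 70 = -15.41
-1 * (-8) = 8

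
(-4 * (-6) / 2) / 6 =2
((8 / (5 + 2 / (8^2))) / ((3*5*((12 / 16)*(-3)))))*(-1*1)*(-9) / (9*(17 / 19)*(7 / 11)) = -214016 / 2586465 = -0.08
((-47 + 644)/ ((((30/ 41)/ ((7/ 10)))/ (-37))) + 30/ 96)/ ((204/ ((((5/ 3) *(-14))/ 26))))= 19722731/ 212160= 92.96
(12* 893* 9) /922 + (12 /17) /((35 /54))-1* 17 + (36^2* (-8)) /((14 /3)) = -585077317 /274295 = -2133.02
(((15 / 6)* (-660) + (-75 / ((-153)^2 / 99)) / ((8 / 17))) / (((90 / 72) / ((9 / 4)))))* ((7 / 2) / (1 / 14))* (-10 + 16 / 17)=1524612705 / 1156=1318869.12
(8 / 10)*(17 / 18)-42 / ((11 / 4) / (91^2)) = -62603986 / 495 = -126472.70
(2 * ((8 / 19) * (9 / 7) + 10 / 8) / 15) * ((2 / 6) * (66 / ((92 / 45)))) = 31449 / 12236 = 2.57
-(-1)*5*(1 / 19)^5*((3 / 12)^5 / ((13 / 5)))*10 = 125 / 16480914944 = 0.00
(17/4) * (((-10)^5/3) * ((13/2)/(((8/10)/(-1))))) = 1151041.67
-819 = -819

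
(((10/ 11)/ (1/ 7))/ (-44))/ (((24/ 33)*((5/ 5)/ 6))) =-105/ 88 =-1.19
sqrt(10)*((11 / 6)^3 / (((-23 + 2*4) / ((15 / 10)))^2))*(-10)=-1331*sqrt(10) / 2160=-1.95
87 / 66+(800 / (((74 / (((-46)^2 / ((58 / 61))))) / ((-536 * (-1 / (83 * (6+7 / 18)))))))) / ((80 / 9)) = 5362895735 / 1959298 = 2737.15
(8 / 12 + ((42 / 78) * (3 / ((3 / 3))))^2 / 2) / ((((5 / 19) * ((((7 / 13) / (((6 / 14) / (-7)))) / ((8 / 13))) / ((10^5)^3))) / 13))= -30384800000000000000 / 4459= -6814263287732675.49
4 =4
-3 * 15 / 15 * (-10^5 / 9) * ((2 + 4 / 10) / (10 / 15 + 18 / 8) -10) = -6424000 / 21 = -305904.76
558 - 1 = 557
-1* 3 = -3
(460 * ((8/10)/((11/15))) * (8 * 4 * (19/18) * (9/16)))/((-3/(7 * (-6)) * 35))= 41952/11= 3813.82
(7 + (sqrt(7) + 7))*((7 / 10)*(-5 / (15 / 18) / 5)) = -294 / 25- 21*sqrt(7) / 25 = -13.98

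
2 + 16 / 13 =42 / 13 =3.23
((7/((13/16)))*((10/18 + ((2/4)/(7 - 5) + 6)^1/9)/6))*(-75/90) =-175/117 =-1.50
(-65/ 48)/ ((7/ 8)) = -65/ 42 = -1.55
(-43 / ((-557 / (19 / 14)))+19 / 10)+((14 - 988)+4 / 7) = -18937907 / 19495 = -971.42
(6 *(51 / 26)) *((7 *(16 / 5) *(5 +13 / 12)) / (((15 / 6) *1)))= 208488 / 325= 641.50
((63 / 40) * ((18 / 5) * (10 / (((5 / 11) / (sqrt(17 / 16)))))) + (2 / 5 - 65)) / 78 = -323 / 390 + 2079 * sqrt(17) / 5200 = 0.82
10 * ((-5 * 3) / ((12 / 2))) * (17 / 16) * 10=-2125 / 8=-265.62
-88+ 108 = 20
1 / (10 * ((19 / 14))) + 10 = 957 / 95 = 10.07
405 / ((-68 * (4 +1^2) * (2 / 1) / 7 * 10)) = -567 / 1360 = -0.42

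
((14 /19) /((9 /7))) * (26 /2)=1274 /171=7.45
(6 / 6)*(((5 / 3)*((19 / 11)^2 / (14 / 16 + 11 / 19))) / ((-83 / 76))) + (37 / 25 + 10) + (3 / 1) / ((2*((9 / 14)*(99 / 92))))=15755918047 / 1498164525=10.52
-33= -33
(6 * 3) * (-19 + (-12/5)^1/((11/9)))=-20754/55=-377.35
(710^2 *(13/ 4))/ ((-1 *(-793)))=126025/ 61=2065.98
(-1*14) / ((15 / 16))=-224 / 15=-14.93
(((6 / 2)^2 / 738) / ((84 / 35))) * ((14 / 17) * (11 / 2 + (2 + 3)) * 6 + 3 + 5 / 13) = 30535 / 108732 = 0.28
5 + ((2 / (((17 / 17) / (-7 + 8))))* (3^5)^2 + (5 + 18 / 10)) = 590549 / 5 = 118109.80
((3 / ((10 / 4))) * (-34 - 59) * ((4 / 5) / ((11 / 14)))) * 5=-31248 / 55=-568.15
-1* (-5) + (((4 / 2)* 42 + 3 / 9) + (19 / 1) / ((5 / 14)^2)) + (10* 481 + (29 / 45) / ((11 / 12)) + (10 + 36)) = 5095.00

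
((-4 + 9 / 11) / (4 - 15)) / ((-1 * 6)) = -35 / 726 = -0.05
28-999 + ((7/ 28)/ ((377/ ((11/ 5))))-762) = -1733.00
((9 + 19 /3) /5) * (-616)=-28336 /15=-1889.07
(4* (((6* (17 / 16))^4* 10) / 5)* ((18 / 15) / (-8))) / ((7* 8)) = -20295603 / 573440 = -35.39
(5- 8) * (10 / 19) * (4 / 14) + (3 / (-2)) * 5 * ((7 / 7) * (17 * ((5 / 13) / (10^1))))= -37035 / 6916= -5.35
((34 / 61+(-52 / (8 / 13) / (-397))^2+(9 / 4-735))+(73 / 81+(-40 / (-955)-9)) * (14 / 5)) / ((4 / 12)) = -1122554342023591 / 495801663930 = -2264.12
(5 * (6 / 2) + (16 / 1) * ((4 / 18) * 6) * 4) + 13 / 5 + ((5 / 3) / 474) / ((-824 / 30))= 100508099 / 976440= 102.93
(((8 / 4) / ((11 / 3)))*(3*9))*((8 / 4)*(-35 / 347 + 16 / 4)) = 39852 / 347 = 114.85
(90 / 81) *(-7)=-70 / 9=-7.78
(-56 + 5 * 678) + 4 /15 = 50014 /15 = 3334.27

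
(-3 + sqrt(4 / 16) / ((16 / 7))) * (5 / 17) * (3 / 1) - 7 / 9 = -15823 / 4896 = -3.23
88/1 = 88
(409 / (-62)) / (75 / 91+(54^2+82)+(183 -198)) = -37219 / 16834736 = -0.00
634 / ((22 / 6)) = 1902 / 11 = 172.91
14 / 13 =1.08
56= 56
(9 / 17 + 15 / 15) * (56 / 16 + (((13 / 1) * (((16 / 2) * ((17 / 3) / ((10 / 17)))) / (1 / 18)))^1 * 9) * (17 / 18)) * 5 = 19927583 / 17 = 1172210.76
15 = 15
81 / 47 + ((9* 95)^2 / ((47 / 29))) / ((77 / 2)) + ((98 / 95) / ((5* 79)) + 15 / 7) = 1591564765712 / 135802975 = 11719.66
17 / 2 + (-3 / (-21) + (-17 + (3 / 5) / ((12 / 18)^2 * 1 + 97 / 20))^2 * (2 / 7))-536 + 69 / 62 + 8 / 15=-1313261526931 / 2956220295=-444.24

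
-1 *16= -16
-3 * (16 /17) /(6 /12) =-96 /17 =-5.65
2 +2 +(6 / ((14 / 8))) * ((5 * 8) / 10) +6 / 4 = 269 / 14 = 19.21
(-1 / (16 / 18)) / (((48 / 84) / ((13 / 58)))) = -0.44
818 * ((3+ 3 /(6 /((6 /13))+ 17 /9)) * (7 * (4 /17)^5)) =1257704448 /95130419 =13.22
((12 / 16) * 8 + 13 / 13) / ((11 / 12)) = 84 / 11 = 7.64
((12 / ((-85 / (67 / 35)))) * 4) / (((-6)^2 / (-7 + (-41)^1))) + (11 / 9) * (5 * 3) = 176489 / 8925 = 19.77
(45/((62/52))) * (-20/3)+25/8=-61625/248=-248.49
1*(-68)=-68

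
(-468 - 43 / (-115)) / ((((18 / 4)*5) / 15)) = -107554 / 345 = -311.75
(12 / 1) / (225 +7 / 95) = 570 / 10691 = 0.05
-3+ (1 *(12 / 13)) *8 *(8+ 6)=1305 / 13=100.38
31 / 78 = 0.40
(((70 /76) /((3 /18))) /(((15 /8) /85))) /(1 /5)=23800 /19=1252.63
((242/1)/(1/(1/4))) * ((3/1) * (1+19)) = 3630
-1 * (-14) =14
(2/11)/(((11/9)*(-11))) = -18/1331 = -0.01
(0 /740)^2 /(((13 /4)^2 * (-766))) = 0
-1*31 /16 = -31 /16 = -1.94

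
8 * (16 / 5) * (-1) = -128 / 5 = -25.60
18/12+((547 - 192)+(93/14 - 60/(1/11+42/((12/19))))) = 742958/2051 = 362.24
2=2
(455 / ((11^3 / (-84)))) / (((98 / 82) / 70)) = -1681.89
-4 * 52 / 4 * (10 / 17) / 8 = -65 / 17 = -3.82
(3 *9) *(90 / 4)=1215 / 2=607.50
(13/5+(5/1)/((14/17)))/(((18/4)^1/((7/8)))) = 1.69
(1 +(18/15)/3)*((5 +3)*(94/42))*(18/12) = 188/5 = 37.60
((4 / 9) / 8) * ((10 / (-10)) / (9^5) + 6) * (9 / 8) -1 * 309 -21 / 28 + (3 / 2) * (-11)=-307881487 / 944784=-325.88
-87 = -87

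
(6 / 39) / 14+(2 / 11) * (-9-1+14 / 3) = -2879 / 3003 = -0.96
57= 57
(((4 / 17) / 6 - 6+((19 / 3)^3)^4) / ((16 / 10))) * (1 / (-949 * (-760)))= 1980334398435371 / 548719209792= 3609.01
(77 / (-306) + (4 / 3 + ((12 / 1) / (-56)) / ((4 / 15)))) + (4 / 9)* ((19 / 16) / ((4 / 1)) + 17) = 136499 / 17136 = 7.97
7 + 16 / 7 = 65 / 7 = 9.29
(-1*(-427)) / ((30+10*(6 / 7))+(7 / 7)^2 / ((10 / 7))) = 29890 / 2749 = 10.87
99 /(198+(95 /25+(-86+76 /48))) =5940 /7043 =0.84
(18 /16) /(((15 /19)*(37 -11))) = 57 /1040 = 0.05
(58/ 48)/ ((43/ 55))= 1595/ 1032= 1.55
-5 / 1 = -5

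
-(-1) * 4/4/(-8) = -1/8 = -0.12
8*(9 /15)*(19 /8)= 57 /5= 11.40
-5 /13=-0.38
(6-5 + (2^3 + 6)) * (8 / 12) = 10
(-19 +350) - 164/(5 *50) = 41293/125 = 330.34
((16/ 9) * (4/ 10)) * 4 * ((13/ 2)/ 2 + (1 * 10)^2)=13216/ 45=293.69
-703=-703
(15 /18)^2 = 25 /36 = 0.69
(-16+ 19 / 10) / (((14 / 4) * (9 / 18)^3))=-1128 / 35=-32.23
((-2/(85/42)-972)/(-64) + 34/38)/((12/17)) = 103991/4560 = 22.81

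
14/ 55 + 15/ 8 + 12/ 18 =2.80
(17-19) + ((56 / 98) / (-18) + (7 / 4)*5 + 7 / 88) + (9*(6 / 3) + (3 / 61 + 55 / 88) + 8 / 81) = 9728569 / 380457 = 25.57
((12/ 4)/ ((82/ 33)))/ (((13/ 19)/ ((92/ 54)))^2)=4201318/ 561249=7.49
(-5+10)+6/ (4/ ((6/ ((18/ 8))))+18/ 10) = 75/ 11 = 6.82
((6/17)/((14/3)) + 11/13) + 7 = 12255/1547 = 7.92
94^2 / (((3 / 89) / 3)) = 786404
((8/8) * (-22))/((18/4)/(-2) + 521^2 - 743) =-0.00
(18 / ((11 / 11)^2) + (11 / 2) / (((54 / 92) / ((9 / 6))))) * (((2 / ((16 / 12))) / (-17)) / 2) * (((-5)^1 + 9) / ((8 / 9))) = -1731 / 272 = -6.36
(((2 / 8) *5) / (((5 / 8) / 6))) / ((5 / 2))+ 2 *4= 64 / 5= 12.80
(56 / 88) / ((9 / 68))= 4.81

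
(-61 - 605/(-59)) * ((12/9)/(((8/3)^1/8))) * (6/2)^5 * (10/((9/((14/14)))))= -3233520/59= -54805.42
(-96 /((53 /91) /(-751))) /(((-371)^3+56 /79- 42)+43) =-0.00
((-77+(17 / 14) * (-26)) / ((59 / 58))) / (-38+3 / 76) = 670016 / 238301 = 2.81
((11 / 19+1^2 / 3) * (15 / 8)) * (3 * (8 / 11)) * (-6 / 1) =-22.39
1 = 1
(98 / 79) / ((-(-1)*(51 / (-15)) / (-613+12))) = 294490 / 1343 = 219.28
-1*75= -75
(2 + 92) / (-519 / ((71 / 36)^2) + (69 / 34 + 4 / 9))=-144999324 / 202006907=-0.72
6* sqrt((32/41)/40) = 12* sqrt(205)/205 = 0.84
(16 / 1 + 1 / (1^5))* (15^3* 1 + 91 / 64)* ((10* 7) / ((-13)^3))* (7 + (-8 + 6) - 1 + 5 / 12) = -6814429685 / 843648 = -8077.34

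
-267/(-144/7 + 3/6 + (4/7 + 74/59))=31506/2153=14.63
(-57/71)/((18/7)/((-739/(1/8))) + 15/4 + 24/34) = -0.18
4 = 4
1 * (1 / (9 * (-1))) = -1 / 9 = -0.11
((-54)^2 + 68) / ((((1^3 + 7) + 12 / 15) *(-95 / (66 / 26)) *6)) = -1.51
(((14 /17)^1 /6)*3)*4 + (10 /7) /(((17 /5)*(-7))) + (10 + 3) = 12151 /833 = 14.59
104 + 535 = 639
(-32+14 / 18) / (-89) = 281 / 801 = 0.35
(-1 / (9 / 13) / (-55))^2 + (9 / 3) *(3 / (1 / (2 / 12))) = 735413 / 490050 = 1.50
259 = 259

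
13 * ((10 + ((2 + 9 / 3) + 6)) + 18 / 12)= 585 / 2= 292.50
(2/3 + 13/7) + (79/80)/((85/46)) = 218357/71400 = 3.06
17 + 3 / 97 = 1652 / 97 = 17.03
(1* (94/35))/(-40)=-47/700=-0.07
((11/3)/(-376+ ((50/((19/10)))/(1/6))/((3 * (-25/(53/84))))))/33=-133/451662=-0.00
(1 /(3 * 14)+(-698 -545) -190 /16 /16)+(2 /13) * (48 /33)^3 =-57823898749 /46510464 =-1243.24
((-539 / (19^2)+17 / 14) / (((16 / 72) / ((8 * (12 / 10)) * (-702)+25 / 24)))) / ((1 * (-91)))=-3417863433 / 36793120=-92.89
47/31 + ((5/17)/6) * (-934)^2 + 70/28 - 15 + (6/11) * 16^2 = 1491841771/34782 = 42891.20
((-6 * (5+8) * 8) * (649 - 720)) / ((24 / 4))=7384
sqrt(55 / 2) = sqrt(110) / 2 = 5.24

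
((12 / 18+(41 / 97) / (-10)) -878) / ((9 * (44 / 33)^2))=-2553163 / 46560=-54.84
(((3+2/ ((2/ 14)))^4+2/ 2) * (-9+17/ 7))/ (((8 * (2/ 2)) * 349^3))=-960503/ 595119686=-0.00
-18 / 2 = -9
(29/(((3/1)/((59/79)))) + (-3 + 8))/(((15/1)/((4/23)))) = 11584/81765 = 0.14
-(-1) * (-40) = -40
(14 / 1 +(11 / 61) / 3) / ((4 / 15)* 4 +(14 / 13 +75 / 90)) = 334490 / 70821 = 4.72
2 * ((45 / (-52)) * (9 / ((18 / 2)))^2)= -45 / 26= -1.73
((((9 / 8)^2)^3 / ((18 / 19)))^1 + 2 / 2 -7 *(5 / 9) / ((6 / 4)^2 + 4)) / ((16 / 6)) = 0.94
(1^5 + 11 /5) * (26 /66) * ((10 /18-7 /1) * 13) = -156832 /1485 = -105.61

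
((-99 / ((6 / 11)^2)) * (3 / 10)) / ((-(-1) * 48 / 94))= -62557 / 320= -195.49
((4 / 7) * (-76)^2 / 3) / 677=23104 / 14217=1.63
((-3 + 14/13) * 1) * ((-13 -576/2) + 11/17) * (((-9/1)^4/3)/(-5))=-55834110/221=-252643.03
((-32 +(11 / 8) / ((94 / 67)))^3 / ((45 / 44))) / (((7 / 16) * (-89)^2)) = -139626982734613 / 16579220777280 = -8.42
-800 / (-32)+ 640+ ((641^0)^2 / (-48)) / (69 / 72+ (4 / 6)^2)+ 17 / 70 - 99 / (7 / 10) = 1851631 / 3535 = 523.80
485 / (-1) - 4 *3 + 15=-482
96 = 96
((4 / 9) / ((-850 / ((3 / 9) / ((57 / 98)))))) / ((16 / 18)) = -49 / 145350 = -0.00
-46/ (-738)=23/ 369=0.06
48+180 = 228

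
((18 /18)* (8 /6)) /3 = 4 /9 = 0.44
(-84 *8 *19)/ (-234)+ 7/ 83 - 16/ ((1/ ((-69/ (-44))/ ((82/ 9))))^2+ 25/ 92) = 9205401159719/ 169909582947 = 54.18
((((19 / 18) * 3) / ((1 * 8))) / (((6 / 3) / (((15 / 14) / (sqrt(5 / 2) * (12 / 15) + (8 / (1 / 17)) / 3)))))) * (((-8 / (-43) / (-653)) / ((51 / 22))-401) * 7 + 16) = -1898477231225 / 145304556992 + 1139086338735 * sqrt(10) / 9880709875456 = -12.70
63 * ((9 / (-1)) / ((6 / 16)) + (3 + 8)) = -819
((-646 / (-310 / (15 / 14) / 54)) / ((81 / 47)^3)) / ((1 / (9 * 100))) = 21198.68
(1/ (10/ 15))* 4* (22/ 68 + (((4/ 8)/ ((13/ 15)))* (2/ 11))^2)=697767/ 347633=2.01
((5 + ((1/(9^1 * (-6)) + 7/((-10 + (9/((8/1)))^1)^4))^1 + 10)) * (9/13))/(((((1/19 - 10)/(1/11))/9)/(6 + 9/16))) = -1953161830615/348851556768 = -5.60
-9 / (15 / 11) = -33 / 5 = -6.60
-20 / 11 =-1.82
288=288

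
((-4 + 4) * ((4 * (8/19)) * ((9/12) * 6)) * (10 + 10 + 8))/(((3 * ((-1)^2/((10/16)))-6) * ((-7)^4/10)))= 0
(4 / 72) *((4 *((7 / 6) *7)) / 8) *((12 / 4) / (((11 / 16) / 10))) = 980 / 99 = 9.90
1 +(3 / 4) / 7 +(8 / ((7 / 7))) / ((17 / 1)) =751 / 476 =1.58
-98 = -98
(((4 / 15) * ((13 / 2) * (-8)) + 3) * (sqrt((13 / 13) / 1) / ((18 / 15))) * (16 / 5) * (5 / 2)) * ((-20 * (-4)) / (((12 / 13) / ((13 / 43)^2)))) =-573.86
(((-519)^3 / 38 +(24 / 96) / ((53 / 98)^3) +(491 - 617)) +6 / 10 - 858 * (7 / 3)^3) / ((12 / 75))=-4696902984693565 / 203663736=-23062048.63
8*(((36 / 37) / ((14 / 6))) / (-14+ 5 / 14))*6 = -10368 / 7067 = -1.47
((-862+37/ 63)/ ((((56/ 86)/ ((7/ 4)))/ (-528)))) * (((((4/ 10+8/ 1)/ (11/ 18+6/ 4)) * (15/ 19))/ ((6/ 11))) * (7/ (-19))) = -17788781241/ 6859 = -2593494.86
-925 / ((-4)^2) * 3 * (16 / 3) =-925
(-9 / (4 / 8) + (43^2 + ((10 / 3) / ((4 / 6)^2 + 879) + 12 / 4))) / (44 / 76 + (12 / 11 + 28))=606774652 / 9816183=61.81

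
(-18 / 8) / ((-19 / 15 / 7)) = 945 / 76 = 12.43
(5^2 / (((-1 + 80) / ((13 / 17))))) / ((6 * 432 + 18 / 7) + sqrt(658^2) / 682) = 155155 / 1664123387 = 0.00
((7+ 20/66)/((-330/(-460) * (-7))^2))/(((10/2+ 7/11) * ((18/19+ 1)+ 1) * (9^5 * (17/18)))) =2422291/7749147065814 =0.00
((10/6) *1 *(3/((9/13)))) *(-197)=-12805/9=-1422.78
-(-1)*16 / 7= 16 / 7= 2.29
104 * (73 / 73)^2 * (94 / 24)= 1222 / 3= 407.33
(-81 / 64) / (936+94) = -81 / 65920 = -0.00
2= 2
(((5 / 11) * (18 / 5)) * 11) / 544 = 9 / 272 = 0.03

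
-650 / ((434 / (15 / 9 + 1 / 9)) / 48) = -83200 / 651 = -127.80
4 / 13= 0.31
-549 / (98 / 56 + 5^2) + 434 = 413.48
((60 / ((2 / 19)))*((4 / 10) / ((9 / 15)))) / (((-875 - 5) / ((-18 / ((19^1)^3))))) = 9 / 7942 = 0.00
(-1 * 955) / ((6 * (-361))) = 955 / 2166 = 0.44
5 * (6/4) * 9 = 135/2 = 67.50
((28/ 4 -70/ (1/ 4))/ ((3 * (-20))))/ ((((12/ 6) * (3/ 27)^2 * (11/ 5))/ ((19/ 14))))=20007/ 176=113.68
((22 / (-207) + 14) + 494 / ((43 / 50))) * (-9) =-5236568 / 989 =-5294.81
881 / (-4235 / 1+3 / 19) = -16739 / 80462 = -0.21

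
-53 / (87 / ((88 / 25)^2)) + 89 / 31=-7884017 / 1685625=-4.68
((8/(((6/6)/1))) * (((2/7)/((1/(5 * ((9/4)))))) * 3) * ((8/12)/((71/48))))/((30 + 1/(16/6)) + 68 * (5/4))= 138240/458731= 0.30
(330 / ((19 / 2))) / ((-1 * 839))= -660 / 15941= -0.04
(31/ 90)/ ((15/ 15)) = 31/ 90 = 0.34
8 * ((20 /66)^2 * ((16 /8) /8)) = 200 /1089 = 0.18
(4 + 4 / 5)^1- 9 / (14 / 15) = -339 / 70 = -4.84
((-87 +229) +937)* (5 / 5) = 1079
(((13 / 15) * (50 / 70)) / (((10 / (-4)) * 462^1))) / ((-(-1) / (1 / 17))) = -13 / 412335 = -0.00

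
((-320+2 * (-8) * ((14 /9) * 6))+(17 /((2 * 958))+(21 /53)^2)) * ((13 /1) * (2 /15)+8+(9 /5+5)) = -93932973830 /12109599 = -7756.90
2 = 2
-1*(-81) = 81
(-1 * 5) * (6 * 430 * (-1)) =12900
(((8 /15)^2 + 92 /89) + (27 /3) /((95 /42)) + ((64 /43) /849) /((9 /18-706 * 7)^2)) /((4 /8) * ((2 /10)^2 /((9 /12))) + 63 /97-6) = -232363809086654801078 /233537192181547645083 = -0.99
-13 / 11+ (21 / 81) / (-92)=-1.18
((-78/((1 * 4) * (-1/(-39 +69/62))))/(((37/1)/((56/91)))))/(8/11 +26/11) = -77517/19499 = -3.98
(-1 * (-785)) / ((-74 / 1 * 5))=-157 / 74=-2.12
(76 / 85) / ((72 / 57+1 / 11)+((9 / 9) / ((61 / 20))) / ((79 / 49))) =76544996 / 133330745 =0.57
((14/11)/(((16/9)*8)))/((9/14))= 49/352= 0.14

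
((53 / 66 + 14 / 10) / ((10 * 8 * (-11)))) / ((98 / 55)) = -727 / 517440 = -0.00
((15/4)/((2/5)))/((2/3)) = 225/16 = 14.06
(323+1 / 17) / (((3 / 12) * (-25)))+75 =9907 / 425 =23.31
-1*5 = -5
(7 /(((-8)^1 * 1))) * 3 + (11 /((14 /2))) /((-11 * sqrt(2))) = -21 /8-sqrt(2) /14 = -2.73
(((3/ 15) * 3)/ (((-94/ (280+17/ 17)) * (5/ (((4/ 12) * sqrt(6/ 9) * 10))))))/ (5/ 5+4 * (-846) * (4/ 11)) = 3091 * sqrt(6)/ 9535125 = 0.00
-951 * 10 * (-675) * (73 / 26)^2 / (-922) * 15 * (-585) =11545261846875 / 23972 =481614460.49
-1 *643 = -643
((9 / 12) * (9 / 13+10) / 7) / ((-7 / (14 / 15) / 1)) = -0.15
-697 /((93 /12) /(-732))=65832.77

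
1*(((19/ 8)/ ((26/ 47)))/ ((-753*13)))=-893/ 2036112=-0.00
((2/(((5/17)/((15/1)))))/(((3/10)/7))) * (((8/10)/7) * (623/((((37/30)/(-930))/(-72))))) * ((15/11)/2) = 6272786476.66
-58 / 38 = -29 / 19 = -1.53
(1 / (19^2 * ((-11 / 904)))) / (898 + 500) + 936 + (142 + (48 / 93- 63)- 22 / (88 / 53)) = 344970319801 / 344190396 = 1002.27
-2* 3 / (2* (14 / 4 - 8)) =2 / 3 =0.67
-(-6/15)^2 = -0.16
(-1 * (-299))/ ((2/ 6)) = 897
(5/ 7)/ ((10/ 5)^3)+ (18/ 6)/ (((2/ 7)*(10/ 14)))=14.79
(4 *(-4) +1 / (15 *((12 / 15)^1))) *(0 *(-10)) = 0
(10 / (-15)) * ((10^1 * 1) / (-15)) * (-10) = -4.44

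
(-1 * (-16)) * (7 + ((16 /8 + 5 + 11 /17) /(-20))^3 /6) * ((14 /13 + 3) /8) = 87374263 /1532856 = 57.00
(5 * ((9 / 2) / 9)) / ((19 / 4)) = 10 / 19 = 0.53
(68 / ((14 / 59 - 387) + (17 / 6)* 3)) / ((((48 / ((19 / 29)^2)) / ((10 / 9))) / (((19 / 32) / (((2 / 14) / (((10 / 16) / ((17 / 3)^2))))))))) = -14163835 / 98019316992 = -0.00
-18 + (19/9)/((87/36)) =-1490/87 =-17.13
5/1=5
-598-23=-621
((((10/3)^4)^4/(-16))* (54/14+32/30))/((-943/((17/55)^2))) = 67915000000000000/9376996375593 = 7242.72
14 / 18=7 / 9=0.78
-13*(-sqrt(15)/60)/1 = 13*sqrt(15)/60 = 0.84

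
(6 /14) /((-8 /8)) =-3 /7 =-0.43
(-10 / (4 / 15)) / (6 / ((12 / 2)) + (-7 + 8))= -75 / 4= -18.75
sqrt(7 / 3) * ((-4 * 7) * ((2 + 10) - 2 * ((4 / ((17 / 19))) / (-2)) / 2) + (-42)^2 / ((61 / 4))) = -293384 * sqrt(21) / 3111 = -432.16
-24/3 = -8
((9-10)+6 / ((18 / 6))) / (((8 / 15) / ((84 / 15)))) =21 / 2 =10.50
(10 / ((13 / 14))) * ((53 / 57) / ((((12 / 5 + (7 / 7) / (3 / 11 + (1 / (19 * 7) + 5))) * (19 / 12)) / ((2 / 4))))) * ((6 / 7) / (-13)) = -98262000 / 1220363027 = -0.08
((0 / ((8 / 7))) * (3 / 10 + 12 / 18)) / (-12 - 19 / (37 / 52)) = 0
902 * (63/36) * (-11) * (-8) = 138908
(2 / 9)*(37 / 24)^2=1369 / 2592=0.53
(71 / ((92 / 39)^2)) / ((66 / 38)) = 683943 / 93104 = 7.35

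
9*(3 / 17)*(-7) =-189 / 17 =-11.12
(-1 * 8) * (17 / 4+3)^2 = -841 / 2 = -420.50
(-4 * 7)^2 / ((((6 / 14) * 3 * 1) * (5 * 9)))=5488 / 405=13.55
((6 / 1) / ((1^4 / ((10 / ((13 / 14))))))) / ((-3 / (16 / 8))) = -43.08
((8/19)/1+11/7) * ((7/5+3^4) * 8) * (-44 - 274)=-55550784/133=-417675.07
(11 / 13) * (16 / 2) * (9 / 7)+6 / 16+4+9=16073 / 728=22.08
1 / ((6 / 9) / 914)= 1371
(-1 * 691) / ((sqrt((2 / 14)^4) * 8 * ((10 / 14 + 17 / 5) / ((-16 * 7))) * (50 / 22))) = 18250001 / 360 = 50694.45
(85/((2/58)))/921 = 2.68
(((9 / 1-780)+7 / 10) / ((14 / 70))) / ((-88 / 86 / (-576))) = -23848488 / 11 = -2168044.36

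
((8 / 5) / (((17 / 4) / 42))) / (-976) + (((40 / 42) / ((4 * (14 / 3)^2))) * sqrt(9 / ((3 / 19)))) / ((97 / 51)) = -84 / 5185 + 765 * sqrt(57) / 133084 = 0.03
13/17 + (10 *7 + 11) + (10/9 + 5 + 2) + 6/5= 69673/765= 91.08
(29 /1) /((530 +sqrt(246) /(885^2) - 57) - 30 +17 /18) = 31590732608763750 /483604490951399641 - 90854100 *sqrt(246) /483604490951399641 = 0.07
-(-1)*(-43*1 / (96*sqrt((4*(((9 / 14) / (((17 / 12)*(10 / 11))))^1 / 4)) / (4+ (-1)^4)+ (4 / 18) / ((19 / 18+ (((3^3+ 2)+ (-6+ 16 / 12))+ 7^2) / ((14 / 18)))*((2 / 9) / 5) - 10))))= -6665*sqrt(2316097) / 5605344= -1.81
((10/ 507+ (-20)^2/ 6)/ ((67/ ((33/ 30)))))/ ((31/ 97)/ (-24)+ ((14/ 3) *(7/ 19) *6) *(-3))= -548344104/ 15506316319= -0.04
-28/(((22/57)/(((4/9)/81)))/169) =-179816/2673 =-67.27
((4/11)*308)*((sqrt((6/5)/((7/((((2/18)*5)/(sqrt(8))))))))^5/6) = 2*2^(3/4)*sqrt(21)/3969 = 0.00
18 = 18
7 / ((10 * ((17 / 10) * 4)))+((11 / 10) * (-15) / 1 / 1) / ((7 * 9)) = -227 / 1428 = -0.16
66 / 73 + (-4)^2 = 1234 / 73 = 16.90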